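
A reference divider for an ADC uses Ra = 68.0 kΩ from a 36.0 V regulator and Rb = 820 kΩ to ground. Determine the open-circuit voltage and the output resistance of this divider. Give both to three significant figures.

V_th is the open-circuit tap voltage: 36.0 × 820/(68.0 + 820) = 33.2 V.
With the supply zeroed, Ra and Rb appear in parallel from the tap: R_th = Ra‖Rb = (68.0 × 820)/888.0 = 62.8 kΩ.

V_th = 33.2 V, R_th = 62.8 kΩ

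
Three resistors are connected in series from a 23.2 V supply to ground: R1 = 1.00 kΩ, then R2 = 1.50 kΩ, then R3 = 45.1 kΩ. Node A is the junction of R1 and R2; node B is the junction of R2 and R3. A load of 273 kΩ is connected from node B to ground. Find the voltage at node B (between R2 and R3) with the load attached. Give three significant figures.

At node B, R3 is in parallel with the load: R3‖R_L = 38.71 kΩ.
Below node A the resistance is R2 + (R3‖R_L) = 40.21 kΩ, so V_A = 23.2 × 40.21/41.21 = 22.64 V.
Then V_B = V_A × (R3‖R_L)/(R2 + R3‖R_L) = 22.64 × 38.71/40.21 = 21.8 V.

V ≈ 21.8 V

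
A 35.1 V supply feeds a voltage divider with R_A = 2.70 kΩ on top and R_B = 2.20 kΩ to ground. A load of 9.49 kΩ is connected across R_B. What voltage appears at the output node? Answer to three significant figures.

The load sits in parallel with R_B: R_B‖R_L = (2.20 × 9.49) / (2.20 + 9.49) = 1.786 kΩ.
V_out = 35.1 × 1.786 / (2.70 + 1.786) = 35.1 × 1.786/4.486 = 14.0 V.

V_out ≈ 14.0 V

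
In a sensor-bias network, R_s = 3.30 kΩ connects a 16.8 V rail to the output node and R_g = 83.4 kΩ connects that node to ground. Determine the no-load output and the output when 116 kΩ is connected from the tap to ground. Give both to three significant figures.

Unloaded: 16.2 V; loaded: 15.7 V

Open-circuit: V = 16.8 × 83.4/(3.30 + 83.4) = 16.2 V.
With the load, R_g becomes R_g‖R_L = 48.52 kΩ, so V = 16.8 × 48.52/51.82 = 15.7 V.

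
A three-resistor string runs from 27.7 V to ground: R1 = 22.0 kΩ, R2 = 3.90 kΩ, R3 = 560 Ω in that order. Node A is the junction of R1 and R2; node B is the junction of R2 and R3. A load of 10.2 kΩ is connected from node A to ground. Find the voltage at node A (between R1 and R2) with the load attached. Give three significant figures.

Below node A the series string R2+R3 = 4460 Ω sits in parallel with the 10200 Ω load: 3103 Ω.
V_A = 27.7 × 3103/(22000 + 3103) = 3.42 V.

V ≈ 3.42 V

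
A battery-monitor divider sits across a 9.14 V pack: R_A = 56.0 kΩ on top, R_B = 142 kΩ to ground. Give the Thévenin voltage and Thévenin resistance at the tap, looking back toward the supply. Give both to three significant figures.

V_th is the open-circuit tap voltage: 9.14 × 142/(56.0 + 142) = 6.55 V.
With the supply zeroed, R_A and R_B appear in parallel from the tap: R_th = R_A‖R_B = (56.0 × 142)/198.0 = 40.2 kΩ.

V_th = 6.55 V, R_th = 40.2 kΩ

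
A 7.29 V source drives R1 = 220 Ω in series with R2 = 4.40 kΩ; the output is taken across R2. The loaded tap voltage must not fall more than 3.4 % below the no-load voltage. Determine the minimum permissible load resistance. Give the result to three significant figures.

Output resistance R_th = R1‖R2 = (220 × 4400)/4620 = 209.5 Ω.
The fractional drop is R_th/(R_th + R_L); requiring this ≤ 0.0340 gives R_L ≥ R_th(1/0.0340 − 1) = 209.5 × 28.41 = 5.95 kΩ.

R_L(min) ≈ 5.95 kΩ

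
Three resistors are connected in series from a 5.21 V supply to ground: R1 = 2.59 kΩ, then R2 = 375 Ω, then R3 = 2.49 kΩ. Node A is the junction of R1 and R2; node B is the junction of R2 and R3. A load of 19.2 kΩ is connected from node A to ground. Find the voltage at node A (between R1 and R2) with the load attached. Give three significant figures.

Below node A the series string R2+R3 = 2865 Ω sits in parallel with the 19200 Ω load: 2493 Ω.
V_A = 5.21 × 2493/(2590 + 2493) = 2.56 V.

V ≈ 2.56 V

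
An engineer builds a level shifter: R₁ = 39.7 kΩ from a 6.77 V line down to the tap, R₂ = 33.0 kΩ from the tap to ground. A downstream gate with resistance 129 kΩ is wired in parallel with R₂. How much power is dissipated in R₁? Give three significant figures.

P ≈ 0.418 mW

Total resistance from the source is R₁ + (R₂‖R_L) = 65.98 kΩ, so I = 6.77/65.98 kΩ = 0.1026 mA.
P = I²·R₁ = (0.1026 mA)² × 39.7 kΩ = 0.418 mW.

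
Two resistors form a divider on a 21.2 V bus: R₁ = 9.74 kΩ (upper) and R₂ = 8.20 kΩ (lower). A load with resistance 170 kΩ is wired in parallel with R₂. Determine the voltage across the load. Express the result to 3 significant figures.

V_out ≈ 9.44 V

The load sits in parallel with R₂: R₂‖R_L = (8.20 × 170) / (8.20 + 170) = 7.823 kΩ.
V_out = 21.2 × 7.823 / (9.74 + 7.823) = 21.2 × 7.823/17.56 = 9.44 V.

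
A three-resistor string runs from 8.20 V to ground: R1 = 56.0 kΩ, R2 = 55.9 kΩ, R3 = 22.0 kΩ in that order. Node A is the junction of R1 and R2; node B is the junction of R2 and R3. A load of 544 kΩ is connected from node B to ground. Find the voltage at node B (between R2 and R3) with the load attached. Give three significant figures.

At node B, R3 is in parallel with the load: R3‖R_L = 21.14 kΩ.
Below node A the resistance is R2 + (R3‖R_L) = 77.04 kΩ, so V_A = 8.20 × 77.04/133.0 = 4.749 V.
Then V_B = V_A × (R3‖R_L)/(R2 + R3‖R_L) = 4.749 × 21.14/77.04 = 1.30 V.

V ≈ 1.30 V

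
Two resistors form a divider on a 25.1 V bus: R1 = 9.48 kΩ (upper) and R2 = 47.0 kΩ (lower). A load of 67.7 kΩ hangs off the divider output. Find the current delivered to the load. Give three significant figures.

R2‖R_L = 27.74 kΩ; V_out = 25.1 × 27.74/37.22 = 18.71 V.
I_L = V_out / R_L = 18.71 / 67.7 kΩ = 0.276 mA.

I_L ≈ 0.276 mA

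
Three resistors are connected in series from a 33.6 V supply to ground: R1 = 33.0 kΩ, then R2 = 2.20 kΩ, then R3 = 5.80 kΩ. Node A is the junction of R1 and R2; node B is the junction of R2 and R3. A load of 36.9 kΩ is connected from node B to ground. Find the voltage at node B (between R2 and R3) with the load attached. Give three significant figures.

V ≈ 4.19 V

At node B, R3 is in parallel with the load: R3‖R_L = 5.012 kΩ.
Below node A the resistance is R2 + (R3‖R_L) = 7.212 kΩ, so V_A = 33.6 × 7.212/40.21 = 6.026 V.
Then V_B = V_A × (R3‖R_L)/(R2 + R3‖R_L) = 6.026 × 5.012/7.212 = 4.19 V.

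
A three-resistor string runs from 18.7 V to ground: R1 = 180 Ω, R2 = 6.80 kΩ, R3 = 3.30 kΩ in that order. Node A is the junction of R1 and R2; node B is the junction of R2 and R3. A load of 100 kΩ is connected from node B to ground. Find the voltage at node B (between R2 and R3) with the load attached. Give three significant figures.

V ≈ 5.87 V

At node B, R3 is in parallel with the load: R3‖R_L = 3195 Ω.
Below node A the resistance is R2 + (R3‖R_L) = 9995 Ω, so V_A = 18.7 × 9995/10170 = 18.37 V.
Then V_B = V_A × (R3‖R_L)/(R2 + R3‖R_L) = 18.37 × 3195/9995 = 5.87 V.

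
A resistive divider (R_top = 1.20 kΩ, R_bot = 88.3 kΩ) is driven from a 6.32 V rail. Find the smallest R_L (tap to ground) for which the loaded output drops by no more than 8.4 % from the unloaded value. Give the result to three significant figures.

R_L(min) ≈ 12.9 kΩ

Output resistance R_th = R_top‖R_bot = (1.20 × 88.3)/89.50 = 1.184 kΩ.
The fractional drop is R_th/(R_th + R_L); requiring this ≤ 0.0840 gives R_L ≥ R_th(1/0.0840 − 1) = 1.184 × 10.90 = 12.9 kΩ.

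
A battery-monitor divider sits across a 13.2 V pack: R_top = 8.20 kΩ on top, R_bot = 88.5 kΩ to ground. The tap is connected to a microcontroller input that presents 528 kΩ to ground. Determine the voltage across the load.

The load sits in parallel with R_bot: R_bot‖R_L = (88.5 × 528) / (88.5 + 528) = 75.80 kΩ.
V_out = 13.2 × 75.80 / (8.20 + 75.80) = 13.2 × 75.80/84.00 = 11.9 V.

V_out ≈ 11.9 V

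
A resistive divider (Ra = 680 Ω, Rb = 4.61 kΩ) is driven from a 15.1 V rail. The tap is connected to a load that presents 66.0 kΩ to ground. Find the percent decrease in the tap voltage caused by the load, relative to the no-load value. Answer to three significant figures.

0.890 %

The divider's output (Thévenin) resistance is Ra‖Rb = 592.6 Ω.
Fractional drop under load = R_th/(R_th + R_L) = 592.6 / (592.6 + 66000) = 0.008899.
So the output falls by 0.890 %.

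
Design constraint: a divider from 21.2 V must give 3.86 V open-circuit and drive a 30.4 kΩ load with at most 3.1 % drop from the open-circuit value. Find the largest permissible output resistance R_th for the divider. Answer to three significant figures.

R_th ≤ 973 Ω

Loading drop = R_th/(R_th + R_L) ≤ 0.0310, so R_th ≤ R_L · ε/(1−ε) = 30.4 kΩ × 0.0310/0.9690 = 973 Ω.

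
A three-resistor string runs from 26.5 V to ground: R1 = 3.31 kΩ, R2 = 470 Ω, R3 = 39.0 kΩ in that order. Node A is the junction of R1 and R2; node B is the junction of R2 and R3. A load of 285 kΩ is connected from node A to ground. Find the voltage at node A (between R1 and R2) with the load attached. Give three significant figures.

Below node A the series string R2+R3 = 39470 Ω sits in parallel with the 285000 Ω load: 34670 Ω.
V_A = 26.5 × 34670/(3310 + 34670) = 24.2 V.

V ≈ 24.2 V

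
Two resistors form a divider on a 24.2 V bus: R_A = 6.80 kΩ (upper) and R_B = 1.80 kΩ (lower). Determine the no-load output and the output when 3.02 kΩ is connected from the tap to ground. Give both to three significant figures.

Unloaded: 5.07 V; loaded: 3.44 V

Open-circuit: V = 24.2 × 1.80/(6.80 + 1.80) = 5.07 V.
With the load, R_B becomes R_B‖R_L = 1.128 kΩ, so V = 24.2 × 1.128/7.928 = 3.44 V.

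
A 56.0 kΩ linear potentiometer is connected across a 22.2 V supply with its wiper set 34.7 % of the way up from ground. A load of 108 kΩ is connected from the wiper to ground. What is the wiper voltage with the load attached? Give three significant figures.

The wiper splits the pot into (1−α)R = 36.57 kΩ above and αR = 19.43 kΩ below.
Lower section ‖ load = 16.47 kΩ.
V_wiper = 22.2 × 16.47/(36.57 + 16.47) = 6.89 V.

V ≈ 6.89 V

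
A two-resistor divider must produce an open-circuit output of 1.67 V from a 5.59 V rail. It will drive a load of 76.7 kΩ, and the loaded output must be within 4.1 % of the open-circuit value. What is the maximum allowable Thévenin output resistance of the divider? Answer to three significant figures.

Loading drop = R_th/(R_th + R_L) ≤ 0.0410, so R_th ≤ R_L · ε/(1−ε) = 76.7 kΩ × 0.0410/0.9590 = 3.28 kΩ.
(Any R1, R2 with R2/(R1+R2) = 0.299 and R1‖R2 ≤ 3.28 kΩ will meet the spec.)

R_th ≤ 3.28 kΩ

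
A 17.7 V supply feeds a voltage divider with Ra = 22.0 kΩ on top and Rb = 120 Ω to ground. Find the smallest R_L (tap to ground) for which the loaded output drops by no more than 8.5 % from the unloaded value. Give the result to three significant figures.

R_L(min) ≈ 1.28 kΩ

Output resistance R_th = Ra‖Rb = (22000 × 120)/22120 = 119.3 Ω.
The fractional drop is R_th/(R_th + R_L); requiring this ≤ 0.0850 gives R_L ≥ R_th(1/0.0850 − 1) = 119.3 × 10.76 = 1.28 kΩ.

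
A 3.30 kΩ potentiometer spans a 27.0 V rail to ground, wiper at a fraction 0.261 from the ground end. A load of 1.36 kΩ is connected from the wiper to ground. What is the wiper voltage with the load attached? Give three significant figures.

The wiper splits the pot into (1−α)R = 2439 Ω above and αR = 861.3 Ω below.
Lower section ‖ load = 527.3 Ω.
V_wiper = 27.0 × 527.3/(2439 + 527.3) = 4.80 V.

V ≈ 4.80 V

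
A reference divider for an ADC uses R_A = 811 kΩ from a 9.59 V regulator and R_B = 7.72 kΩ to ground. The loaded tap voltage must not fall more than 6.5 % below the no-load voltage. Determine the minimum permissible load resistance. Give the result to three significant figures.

R_L(min) ≈ 110 kΩ

Output resistance R_th = R_A‖R_B = (811 × 7.72)/818.7 = 7.647 kΩ.
The fractional drop is R_th/(R_th + R_L); requiring this ≤ 0.0650 gives R_L ≥ R_th(1/0.0650 − 1) = 7.647 × 14.38 = 110 kΩ.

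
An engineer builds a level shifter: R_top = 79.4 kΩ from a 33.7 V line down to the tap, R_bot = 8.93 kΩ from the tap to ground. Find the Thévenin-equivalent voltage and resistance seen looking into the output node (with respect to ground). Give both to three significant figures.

V_th is the open-circuit tap voltage: 33.7 × 8.93/(79.4 + 8.93) = 3.41 V.
With the supply zeroed, R_top and R_bot appear in parallel from the tap: R_th = R_top‖R_bot = (79.4 × 8.93)/88.33 = 8.03 kΩ.

V_th = 3.41 V, R_th = 8.03 kΩ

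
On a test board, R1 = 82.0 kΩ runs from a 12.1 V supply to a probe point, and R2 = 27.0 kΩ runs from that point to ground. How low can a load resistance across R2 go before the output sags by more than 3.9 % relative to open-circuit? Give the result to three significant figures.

R_L(min) ≈ 501 kΩ

Output resistance R_th = R1‖R2 = (82.0 × 27.0)/109.0 = 20.31 kΩ.
The fractional drop is R_th/(R_th + R_L); requiring this ≤ 0.0390 gives R_L ≥ R_th(1/0.0390 − 1) = 20.31 × 24.64 = 501 kΩ.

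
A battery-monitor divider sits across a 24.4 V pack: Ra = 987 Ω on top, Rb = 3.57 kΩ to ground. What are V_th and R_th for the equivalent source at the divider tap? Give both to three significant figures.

V_th = 19.1 V, R_th = 773 Ω

V_th is the open-circuit tap voltage: 24.4 × 3570/(987 + 3570) = 19.1 V.
With the supply zeroed, Ra and Rb appear in parallel from the tap: R_th = Ra‖Rb = (987 × 3570)/4557 = 773 Ω.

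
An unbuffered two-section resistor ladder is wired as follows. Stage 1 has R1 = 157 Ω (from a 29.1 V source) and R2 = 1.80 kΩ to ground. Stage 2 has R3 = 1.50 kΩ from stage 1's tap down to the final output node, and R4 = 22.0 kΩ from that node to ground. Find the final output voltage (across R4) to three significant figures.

V_out ≈ 24.9 V

Stage 2 presents R3+R4 = 23500 Ω as a load on stage 1's tap.
Stage 1's lower leg becomes R2‖(R3+R4) = 1672 Ω, so V_mid = 29.1 × 1672/1829 = 26.60 V.
Stage 2 is itself unloaded: V_out = V_mid × R4/(R3+R4) = 26.60 × 22000/23500 = 24.9 V.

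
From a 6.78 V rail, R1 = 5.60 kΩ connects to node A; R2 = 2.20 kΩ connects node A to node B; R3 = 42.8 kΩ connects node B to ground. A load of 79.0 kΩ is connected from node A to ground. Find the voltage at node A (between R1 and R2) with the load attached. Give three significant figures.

Below node A the series string R2+R3 = 45.00 kΩ sits in parallel with the 79.0 kΩ load: 28.67 kΩ.
V_A = 6.78 × 28.67/(5.60 + 28.67) = 5.67 V.

V ≈ 5.67 V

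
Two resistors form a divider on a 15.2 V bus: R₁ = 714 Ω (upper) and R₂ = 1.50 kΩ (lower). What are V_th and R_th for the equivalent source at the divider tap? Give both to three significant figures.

V_th = 10.3 V, R_th = 484 Ω

V_th is the open-circuit tap voltage: 15.2 × 1500/(714 + 1500) = 10.3 V.
With the supply zeroed, R₁ and R₂ appear in parallel from the tap: R_th = R₁‖R₂ = (714 × 1500)/2214 = 484 Ω.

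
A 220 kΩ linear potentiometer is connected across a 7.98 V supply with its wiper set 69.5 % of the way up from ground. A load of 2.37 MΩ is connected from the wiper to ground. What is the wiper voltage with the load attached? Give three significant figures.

The wiper splits the pot into (1−α)R = 67.10 kΩ above and αR = 152.9 kΩ below.
Lower section ‖ load = 143.6 kΩ.
V_wiper = 7.98 × 143.6/(67.10 + 143.6) = 5.44 V.

V ≈ 5.44 V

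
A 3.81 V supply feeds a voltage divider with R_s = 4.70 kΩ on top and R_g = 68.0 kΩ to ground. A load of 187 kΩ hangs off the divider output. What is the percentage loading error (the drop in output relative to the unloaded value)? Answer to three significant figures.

The divider's output (Thévenin) resistance is R_s‖R_g = 4.396 kΩ.
Fractional drop under load = R_th/(R_th + R_L) = 4.396 / (4.396 + 187) = 0.02297.
So the output falls by 2.30 %.

2.30 %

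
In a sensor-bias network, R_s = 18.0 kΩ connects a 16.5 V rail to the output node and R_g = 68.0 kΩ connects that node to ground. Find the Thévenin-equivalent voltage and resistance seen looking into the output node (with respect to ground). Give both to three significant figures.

V_th is the open-circuit tap voltage: 16.5 × 68.0/(18.0 + 68.0) = 13.0 V.
With the supply zeroed, R_s and R_g appear in parallel from the tap: R_th = R_s‖R_g = (18.0 × 68.0)/86.00 = 14.2 kΩ.

V_th = 13.0 V, R_th = 14.2 kΩ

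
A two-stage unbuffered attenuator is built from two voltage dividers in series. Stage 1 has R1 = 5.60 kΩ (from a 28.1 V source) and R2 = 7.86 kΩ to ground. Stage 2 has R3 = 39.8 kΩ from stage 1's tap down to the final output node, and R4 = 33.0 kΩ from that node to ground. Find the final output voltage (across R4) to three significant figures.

V_out ≈ 7.12 V

Stage 2 presents R3+R4 = 72.80 kΩ as a load on stage 1's tap.
Stage 1's lower leg becomes R2‖(R3+R4) = 7.094 kΩ, so V_mid = 28.1 × 7.094/12.69 = 15.70 V.
Stage 2 is itself unloaded: V_out = V_mid × R4/(R3+R4) = 15.70 × 33.0/72.80 = 7.12 V.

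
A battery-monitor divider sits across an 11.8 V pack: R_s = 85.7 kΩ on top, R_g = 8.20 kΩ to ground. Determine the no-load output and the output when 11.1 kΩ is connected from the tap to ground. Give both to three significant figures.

Unloaded: 1.03 V; loaded: 0.615 V

Open-circuit: V = 11.8 × 8.20/(85.7 + 8.20) = 1.03 V.
With the load, R_g becomes R_g‖R_L = 4.716 kΩ, so V = 11.8 × 4.716/90.42 = 0.615 V.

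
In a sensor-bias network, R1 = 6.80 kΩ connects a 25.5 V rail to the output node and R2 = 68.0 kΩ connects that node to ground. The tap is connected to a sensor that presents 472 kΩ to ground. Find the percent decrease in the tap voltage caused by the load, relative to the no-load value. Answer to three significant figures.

The divider's output (Thévenin) resistance is R1‖R2 = 6.182 kΩ.
Fractional drop under load = R_th/(R_th + R_L) = 6.182 / (6.182 + 472) = 0.01293.
So the output falls by 1.29 %.

1.29 %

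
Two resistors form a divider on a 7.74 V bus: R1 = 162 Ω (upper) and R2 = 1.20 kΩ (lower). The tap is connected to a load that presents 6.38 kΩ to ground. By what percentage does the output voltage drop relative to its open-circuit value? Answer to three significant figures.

2.19 %

The divider's output (Thévenin) resistance is R1‖R2 = 142.7 Ω.
Fractional drop under load = R_th/(R_th + R_L) = 142.7 / (142.7 + 6380) = 0.02188.
So the output falls by 2.19 %.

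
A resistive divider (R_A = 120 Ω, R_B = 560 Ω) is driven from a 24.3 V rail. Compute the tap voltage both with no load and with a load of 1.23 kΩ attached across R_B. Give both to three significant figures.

Unloaded: 20.0 V; loaded: 18.5 V

Open-circuit: V = 24.3 × 560/(120 + 560) = 20.0 V.
With the load, R_B becomes R_B‖R_L = 384.8 Ω, so V = 24.3 × 384.8/504.8 = 18.5 V.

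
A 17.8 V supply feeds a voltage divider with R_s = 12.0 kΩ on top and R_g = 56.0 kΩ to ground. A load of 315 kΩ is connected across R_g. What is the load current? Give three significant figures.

R_g‖R_L = 47.55 kΩ; V_out = 17.8 × 47.55/59.55 = 14.21 V.
I_L = V_out / R_L = 14.21 / 315 kΩ = 0.0451 mA.

I_L ≈ 0.0451 mA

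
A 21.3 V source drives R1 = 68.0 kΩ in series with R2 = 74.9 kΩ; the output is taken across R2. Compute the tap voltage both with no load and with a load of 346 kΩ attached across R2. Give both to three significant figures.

Unloaded: 11.2 V; loaded: 10.1 V

Open-circuit: V = 21.3 × 74.9/(68.0 + 74.9) = 11.2 V.
With the load, R2 becomes R2‖R_L = 61.57 kΩ, so V = 21.3 × 61.57/129.6 = 10.1 V.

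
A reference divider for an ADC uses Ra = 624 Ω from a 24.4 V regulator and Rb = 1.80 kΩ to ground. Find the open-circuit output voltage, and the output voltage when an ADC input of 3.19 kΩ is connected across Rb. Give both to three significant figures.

Unloaded: 18.1 V; loaded: 15.8 V

Open-circuit: V = 24.4 × 1800/(624 + 1800) = 18.1 V.
With the load, Rb becomes Rb‖R_L = 1151 Ω, so V = 24.4 × 1151/1775 = 15.8 V.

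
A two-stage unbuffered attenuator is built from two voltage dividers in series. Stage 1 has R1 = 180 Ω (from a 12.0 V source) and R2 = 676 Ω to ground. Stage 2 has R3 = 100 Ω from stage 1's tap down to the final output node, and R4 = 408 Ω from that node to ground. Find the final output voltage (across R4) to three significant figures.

Stage 2 presents R3+R4 = 508.0 Ω as a load on stage 1's tap.
Stage 1's lower leg becomes R2‖(R3+R4) = 290.0 Ω, so V_mid = 12.0 × 290.0/470.0 = 7.405 V.
Stage 2 is itself unloaded: V_out = V_mid × R4/(R3+R4) = 7.405 × 408/508.0 = 5.95 V.

V_out ≈ 5.95 V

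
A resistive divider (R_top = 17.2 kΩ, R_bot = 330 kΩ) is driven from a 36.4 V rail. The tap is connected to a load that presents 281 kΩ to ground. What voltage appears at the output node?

The load sits in parallel with R_bot: R_bot‖R_L = (330 × 281) / (330 + 281) = 151.8 kΩ.
V_out = 36.4 × 151.8 / (17.2 + 151.8) = 36.4 × 151.8/169.0 = 32.7 V.

V_out ≈ 32.7 V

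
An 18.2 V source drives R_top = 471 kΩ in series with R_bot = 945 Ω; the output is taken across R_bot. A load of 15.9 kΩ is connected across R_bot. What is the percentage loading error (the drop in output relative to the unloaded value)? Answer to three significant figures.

The divider's output (Thévenin) resistance is R_top‖R_bot = 943.1 Ω.
Fractional drop under load = R_th/(R_th + R_L) = 943.1 / (943.1 + 15900) = 0.05599.
So the output falls by 5.60 %.

5.60 %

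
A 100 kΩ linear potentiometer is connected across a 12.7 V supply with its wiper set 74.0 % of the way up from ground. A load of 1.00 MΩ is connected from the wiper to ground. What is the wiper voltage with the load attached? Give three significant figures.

The wiper splits the pot into (1−α)R = 26.00 kΩ above and αR = 74.00 kΩ below.
Lower section ‖ load = 68.90 kΩ.
V_wiper = 12.7 × 68.90/(26.00 + 68.90) = 9.22 V.

V ≈ 9.22 V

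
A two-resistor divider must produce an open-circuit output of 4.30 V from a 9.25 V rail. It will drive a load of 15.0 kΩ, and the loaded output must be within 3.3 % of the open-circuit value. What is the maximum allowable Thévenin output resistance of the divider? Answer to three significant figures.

R_th ≤ 512 Ω

Loading drop = R_th/(R_th + R_L) ≤ 0.0330, so R_th ≤ R_L · ε/(1−ε) = 15.0 kΩ × 0.0330/0.9670 = 512 Ω.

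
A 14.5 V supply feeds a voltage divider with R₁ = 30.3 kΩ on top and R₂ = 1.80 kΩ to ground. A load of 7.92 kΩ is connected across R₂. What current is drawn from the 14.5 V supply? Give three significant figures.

I ≈ 0.456 mA

R₂‖R_L = 1.467 kΩ, so the source sees R₁ + R₂‖R_L = 31.77 kΩ.
I = 14.5 V / 31.77 kΩ = 0.456 mA.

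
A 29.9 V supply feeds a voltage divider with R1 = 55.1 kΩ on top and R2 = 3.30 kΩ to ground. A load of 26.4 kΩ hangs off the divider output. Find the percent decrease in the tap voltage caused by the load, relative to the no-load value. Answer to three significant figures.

10.5 %

Unloaded V = 29.9 × 3.30/58.40 = 1.6896 V.
Loaded: R2‖R_L = 2.933 kΩ, giving V = 29.9 × 2.933/58.03 = 1.5113 V.
Drop = (1.6896 − 1.5113) / 1.6896 = 10.5 %.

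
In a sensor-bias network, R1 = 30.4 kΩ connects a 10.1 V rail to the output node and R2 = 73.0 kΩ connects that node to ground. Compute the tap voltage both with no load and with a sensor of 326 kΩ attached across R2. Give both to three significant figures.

Unloaded: 7.13 V; loaded: 6.69 V

Open-circuit: V = 10.1 × 73.0/(30.4 + 73.0) = 7.13 V.
With the load, R2 becomes R2‖R_L = 59.64 kΩ, so V = 10.1 × 59.64/90.04 = 6.69 V.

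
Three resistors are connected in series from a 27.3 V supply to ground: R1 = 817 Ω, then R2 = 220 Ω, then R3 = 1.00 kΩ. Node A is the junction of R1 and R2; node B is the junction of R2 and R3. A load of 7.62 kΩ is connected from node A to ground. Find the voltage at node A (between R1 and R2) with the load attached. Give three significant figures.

V ≈ 15.4 V

Below node A the series string R2+R3 = 1220 Ω sits in parallel with the 7620 Ω load: 1052 Ω.
V_A = 27.3 × 1052/(817 + 1052) = 15.4 V.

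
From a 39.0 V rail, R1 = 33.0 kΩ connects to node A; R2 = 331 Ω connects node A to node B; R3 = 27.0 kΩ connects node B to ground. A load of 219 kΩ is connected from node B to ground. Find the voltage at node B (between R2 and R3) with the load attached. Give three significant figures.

V ≈ 16.3 V

At node B, R3 is in parallel with the load: R3‖R_L = 24040 Ω.
Below node A the resistance is R2 + (R3‖R_L) = 24370 Ω, so V_A = 39.0 × 24370/57370 = 16.57 V.
Then V_B = V_A × (R3‖R_L)/(R2 + R3‖R_L) = 16.57 × 24040/24370 = 16.3 V.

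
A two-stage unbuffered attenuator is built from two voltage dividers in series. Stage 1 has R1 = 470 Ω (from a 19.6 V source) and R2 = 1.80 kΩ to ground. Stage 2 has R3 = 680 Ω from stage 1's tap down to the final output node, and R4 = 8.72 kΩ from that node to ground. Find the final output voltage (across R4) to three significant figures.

Stage 2 presents R3+R4 = 9400 Ω as a load on stage 1's tap.
Stage 1's lower leg becomes R2‖(R3+R4) = 1511 Ω, so V_mid = 19.6 × 1511/1981 = 14.95 V.
Stage 2 is itself unloaded: V_out = V_mid × R4/(R3+R4) = 14.95 × 8720/9400 = 13.9 V.

V_out ≈ 13.9 V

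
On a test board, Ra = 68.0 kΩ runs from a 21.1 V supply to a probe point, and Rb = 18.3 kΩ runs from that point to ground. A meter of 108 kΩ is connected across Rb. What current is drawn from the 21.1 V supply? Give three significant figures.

I ≈ 0.252 mA

Rb‖R_L = 15.65 kΩ, so the source sees Ra + Rb‖R_L = 83.65 kΩ.
I = 21.1 V / 83.65 kΩ = 0.252 mA.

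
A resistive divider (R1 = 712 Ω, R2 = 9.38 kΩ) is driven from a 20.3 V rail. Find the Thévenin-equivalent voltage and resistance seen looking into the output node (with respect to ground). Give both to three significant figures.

V_th is the open-circuit tap voltage: 20.3 × 9380/(712 + 9380) = 18.9 V.
With the supply zeroed, R1 and R2 appear in parallel from the tap: R_th = R1‖R2 = (712 × 9380)/10090 = 662 Ω.

V_th = 18.9 V, R_th = 662 Ω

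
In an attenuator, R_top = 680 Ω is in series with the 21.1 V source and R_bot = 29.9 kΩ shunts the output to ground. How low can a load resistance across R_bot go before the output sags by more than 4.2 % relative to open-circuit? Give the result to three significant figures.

Output resistance R_th = R_top‖R_bot = (680 × 29900)/30580 = 664.9 Ω.
The fractional drop is R_th/(R_th + R_L); requiring this ≤ 0.0420 gives R_L ≥ R_th(1/0.0420 − 1) = 664.9 × 22.81 = 15.2 kΩ.

R_L(min) ≈ 15.2 kΩ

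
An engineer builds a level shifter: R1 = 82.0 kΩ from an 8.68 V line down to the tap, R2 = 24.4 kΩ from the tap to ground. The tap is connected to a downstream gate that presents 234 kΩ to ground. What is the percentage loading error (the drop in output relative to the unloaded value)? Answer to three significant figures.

The divider's output (Thévenin) resistance is R1‖R2 = 18.80 kΩ.
Fractional drop under load = R_th/(R_th + R_L) = 18.80 / (18.80 + 234) = 0.07438.
So the output falls by 7.44 %.

7.44 %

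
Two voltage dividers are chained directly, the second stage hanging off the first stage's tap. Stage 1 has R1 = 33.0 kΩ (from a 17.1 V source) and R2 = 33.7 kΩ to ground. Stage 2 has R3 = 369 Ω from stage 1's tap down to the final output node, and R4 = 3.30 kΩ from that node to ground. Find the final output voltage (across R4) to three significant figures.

V_out ≈ 1.40 V

Stage 2 presents R3+R4 = 3669 Ω as a load on stage 1's tap.
Stage 1's lower leg becomes R2‖(R3+R4) = 3309 Ω, so V_mid = 17.1 × 3309/36310 = 1.558 V.
Stage 2 is itself unloaded: V_out = V_mid × R4/(R3+R4) = 1.558 × 3300/3669 = 1.40 V.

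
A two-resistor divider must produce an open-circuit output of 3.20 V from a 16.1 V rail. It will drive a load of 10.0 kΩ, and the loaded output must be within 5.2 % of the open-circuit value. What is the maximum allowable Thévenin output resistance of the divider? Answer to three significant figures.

Loading drop = R_th/(R_th + R_L) ≤ 0.0520, so R_th ≤ R_L · ε/(1−ε) = 10.0 kΩ × 0.0520/0.9480 = 549 Ω.
(Any R1, R2 with R2/(R1+R2) = 0.199 and R1‖R2 ≤ 549 Ω will meet the spec.)

R_th ≤ 549 Ω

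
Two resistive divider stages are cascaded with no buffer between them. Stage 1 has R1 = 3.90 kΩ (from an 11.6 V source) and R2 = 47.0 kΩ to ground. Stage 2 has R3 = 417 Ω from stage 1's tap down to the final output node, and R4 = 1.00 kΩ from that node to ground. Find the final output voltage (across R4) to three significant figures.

V_out ≈ 2.13 V

Stage 2 presents R3+R4 = 1417 Ω as a load on stage 1's tap.
Stage 1's lower leg becomes R2‖(R3+R4) = 1376 Ω, so V_mid = 11.6 × 1376/5276 = 3.025 V.
Stage 2 is itself unloaded: V_out = V_mid × R4/(R3+R4) = 3.025 × 1000/1417 = 2.13 V.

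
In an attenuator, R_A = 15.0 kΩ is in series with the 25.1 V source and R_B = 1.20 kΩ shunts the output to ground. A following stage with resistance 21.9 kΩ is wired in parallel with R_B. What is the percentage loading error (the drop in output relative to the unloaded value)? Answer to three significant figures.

4.83 %

The divider's output (Thévenin) resistance is R_A‖R_B = 1.111 kΩ.
Fractional drop under load = R_th/(R_th + R_L) = 1.111 / (1.111 + 21.9) = 0.04829.
So the output falls by 4.83 %.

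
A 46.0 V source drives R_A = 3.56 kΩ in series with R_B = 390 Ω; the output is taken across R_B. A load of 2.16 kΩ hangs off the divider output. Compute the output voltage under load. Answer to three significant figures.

V_out ≈ 3.91 V

The load sits in parallel with R_B: R_B‖R_L = (390 × 2160) / (390 + 2160) = 330.4 Ω.
V_out = 46.0 × 330.4 / (3560 + 330.4) = 46.0 × 330.4/3890 = 3.91 V.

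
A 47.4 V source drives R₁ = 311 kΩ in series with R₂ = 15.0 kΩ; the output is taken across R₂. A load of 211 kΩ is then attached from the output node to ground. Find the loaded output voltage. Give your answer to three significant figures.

The load sits in parallel with R₂: R₂‖R_L = (15.0 × 211) / (15.0 + 211) = 14.00 kΩ.
V_out = 47.4 × 14.00 / (311 + 14.00) = 47.4 × 14.00/325.0 = 2.04 V.

V_out ≈ 2.04 V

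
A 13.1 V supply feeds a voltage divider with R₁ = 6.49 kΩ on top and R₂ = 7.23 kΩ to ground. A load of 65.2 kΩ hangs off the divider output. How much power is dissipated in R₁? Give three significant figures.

P ≈ 6.59 mW

Total resistance from the source is R₁ + (R₂‖R_L) = 13.00 kΩ, so I = 13.1/13.00 kΩ = 1.008 mA.
P = I²·R₁ = (1.008 mA)² × 6.49 kΩ = 6.59 mW.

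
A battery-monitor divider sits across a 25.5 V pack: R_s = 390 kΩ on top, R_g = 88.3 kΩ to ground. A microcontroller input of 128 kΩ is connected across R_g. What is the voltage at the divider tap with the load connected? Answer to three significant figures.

The load sits in parallel with R_g: R_g‖R_L = (88.3 × 128) / (88.3 + 128) = 52.25 kΩ.
V_out = 25.5 × 52.25 / (390 + 52.25) = 25.5 × 52.25/442.3 = 3.01 V.

V_out ≈ 3.01 V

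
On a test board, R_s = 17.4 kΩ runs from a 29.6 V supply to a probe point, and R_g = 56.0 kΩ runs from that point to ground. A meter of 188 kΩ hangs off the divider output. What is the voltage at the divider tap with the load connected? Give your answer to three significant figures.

The load sits in parallel with R_g: R_g‖R_L = (56.0 × 188) / (56.0 + 188) = 43.15 kΩ.
V_out = 29.6 × 43.15 / (17.4 + 43.15) = 29.6 × 43.15/60.55 = 21.1 V.

V_out ≈ 21.1 V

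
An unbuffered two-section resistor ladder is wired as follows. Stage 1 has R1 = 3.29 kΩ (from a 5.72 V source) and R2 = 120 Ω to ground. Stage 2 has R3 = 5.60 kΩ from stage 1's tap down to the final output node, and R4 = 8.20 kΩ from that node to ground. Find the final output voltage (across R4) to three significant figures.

V_out ≈ 0.119 V

Stage 2 presents R3+R4 = 13800 Ω as a load on stage 1's tap.
Stage 1's lower leg becomes R2‖(R3+R4) = 119.0 Ω, so V_mid = 5.72 × 119.0/3409 = 0.1996 V.
Stage 2 is itself unloaded: V_out = V_mid × R4/(R3+R4) = 0.1996 × 8200/13800 = 0.119 V.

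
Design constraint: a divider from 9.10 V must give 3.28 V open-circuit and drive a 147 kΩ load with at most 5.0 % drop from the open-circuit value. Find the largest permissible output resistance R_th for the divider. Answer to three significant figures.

Loading drop = R_th/(R_th + R_L) ≤ 0.0500, so R_th ≤ R_L · ε/(1−ε) = 147 kΩ × 0.0500/0.9500 = 7.74 kΩ.
(Any R1, R2 with R2/(R1+R2) = 0.360 and R1‖R2 ≤ 7.74 kΩ will meet the spec.)

R_th ≤ 7.74 kΩ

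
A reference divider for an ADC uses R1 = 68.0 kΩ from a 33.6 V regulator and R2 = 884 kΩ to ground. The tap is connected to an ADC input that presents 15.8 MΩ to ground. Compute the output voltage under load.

V_out ≈ 31.1 V

The load sits in parallel with R2: R2‖R_L = (884 × 15800) / (884 + 15800) = 837.2 kΩ.
V_out = 33.6 × 837.2 / (68.0 + 837.2) = 33.6 × 837.2/905.2 = 31.1 V.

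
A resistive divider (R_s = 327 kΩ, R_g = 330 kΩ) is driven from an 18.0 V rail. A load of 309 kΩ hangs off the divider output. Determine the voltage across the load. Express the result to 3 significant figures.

The load sits in parallel with R_g: R_g‖R_L = (330 × 309) / (330 + 309) = 159.6 kΩ.
V_out = 18.0 × 159.6 / (327 + 159.6) = 18.0 × 159.6/486.6 = 5.90 V.

V_out ≈ 5.90 V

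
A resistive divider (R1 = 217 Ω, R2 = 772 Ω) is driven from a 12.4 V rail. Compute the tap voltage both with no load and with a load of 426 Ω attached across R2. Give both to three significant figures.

Open-circuit: V = 12.4 × 772/(217 + 772) = 9.68 V.
With the load, R2 becomes R2‖R_L = 274.5 Ω, so V = 12.4 × 274.5/491.5 = 6.93 V.

Unloaded: 9.68 V; loaded: 6.93 V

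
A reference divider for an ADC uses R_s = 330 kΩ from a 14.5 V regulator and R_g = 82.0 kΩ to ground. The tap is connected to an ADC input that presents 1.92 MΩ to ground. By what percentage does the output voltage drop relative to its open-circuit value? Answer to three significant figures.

3.31 %

The divider's output (Thévenin) resistance is R_s‖R_g = 65.68 kΩ.
Fractional drop under load = R_th/(R_th + R_L) = 65.68 / (65.68 + 1920) = 0.03308.
So the output falls by 3.31 %.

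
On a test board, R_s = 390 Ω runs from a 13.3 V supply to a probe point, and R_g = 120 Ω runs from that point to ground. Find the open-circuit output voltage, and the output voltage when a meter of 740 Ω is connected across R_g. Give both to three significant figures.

Open-circuit: V = 13.3 × 120/(390 + 120) = 3.13 V.
With the load, R_g becomes R_g‖R_L = 103.3 Ω, so V = 13.3 × 103.3/493.3 = 2.78 V.

Unloaded: 3.13 V; loaded: 2.78 V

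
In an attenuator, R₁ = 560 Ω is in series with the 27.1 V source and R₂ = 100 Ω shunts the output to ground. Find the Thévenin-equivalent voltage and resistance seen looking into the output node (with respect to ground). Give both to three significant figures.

V_th = 4.11 V, R_th = 84.8 Ω

V_th is the open-circuit tap voltage: 27.1 × 100/(560 + 100) = 4.11 V.
With the supply zeroed, R₁ and R₂ appear in parallel from the tap: R_th = R₁‖R₂ = (560 × 100)/660.0 = 84.8 Ω.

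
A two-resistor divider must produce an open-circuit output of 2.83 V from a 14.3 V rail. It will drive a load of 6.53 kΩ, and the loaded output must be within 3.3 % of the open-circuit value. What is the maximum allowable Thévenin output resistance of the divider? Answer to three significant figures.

Loading drop = R_th/(R_th + R_L) ≤ 0.0330, so R_th ≤ R_L · ε/(1−ε) = 6.53 kΩ × 0.0330/0.9670 = 223 Ω.

R_th ≤ 223 Ω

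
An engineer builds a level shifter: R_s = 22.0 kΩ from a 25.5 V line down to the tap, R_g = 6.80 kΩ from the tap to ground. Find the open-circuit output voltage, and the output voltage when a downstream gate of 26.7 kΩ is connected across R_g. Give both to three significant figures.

Open-circuit: V = 25.5 × 6.80/(22.0 + 6.80) = 6.02 V.
With the load, R_g becomes R_g‖R_L = 5.420 kΩ, so V = 25.5 × 5.420/27.42 = 5.04 V.

Unloaded: 6.02 V; loaded: 5.04 V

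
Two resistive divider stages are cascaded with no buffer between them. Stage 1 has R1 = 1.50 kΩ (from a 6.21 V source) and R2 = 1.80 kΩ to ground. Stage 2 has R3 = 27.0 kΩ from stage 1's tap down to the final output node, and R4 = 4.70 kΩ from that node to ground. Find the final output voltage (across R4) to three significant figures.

Stage 2 presents R3+R4 = 31.70 kΩ as a load on stage 1's tap.
Stage 1's lower leg becomes R2‖(R3+R4) = 1.703 kΩ, so V_mid = 6.21 × 1.703/3.203 = 3.302 V.
Stage 2 is itself unloaded: V_out = V_mid × R4/(R3+R4) = 3.302 × 4.70/31.70 = 0.490 V.

V_out ≈ 0.490 V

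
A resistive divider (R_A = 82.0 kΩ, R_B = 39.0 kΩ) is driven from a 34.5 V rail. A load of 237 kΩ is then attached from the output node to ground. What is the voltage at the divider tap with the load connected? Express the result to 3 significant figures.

V_out ≈ 10.0 V

The load sits in parallel with R_B: R_B‖R_L = (39.0 × 237) / (39.0 + 237) = 33.49 kΩ.
V_out = 34.5 × 33.49 / (82.0 + 33.49) = 34.5 × 33.49/115.5 = 10.0 V.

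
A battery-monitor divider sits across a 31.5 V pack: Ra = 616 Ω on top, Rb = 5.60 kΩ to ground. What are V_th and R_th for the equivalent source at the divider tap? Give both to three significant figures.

V_th is the open-circuit tap voltage: 31.5 × 5600/(616 + 5600) = 28.4 V.
With the supply zeroed, Ra and Rb appear in parallel from the tap: R_th = Ra‖Rb = (616 × 5600)/6216 = 555 Ω.

V_th = 28.4 V, R_th = 555 Ω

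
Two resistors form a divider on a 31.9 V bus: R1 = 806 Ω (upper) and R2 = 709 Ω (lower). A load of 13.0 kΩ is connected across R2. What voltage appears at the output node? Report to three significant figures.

V_out ≈ 14.5 V

The load sits in parallel with R2: R2‖R_L = (709 × 13000) / (709 + 13000) = 672.3 Ω.
V_out = 31.9 × 672.3 / (806 + 672.3) = 31.9 × 672.3/1478 = 14.5 V.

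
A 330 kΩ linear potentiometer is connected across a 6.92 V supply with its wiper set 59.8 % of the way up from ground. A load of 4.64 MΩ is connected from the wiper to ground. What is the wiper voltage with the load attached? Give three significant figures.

The wiper splits the pot into (1−α)R = 132.7 kΩ above and αR = 197.3 kΩ below.
Lower section ‖ load = 189.3 kΩ.
V_wiper = 6.92 × 189.3/(132.7 + 189.3) = 4.07 V.

V ≈ 4.07 V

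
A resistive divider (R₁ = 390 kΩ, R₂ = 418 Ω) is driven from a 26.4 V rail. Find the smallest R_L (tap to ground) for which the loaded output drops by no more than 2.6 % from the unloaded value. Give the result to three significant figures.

Output resistance R_th = R₁‖R₂ = (390000 × 418)/390400 = 417.6 Ω.
The fractional drop is R_th/(R_th + R_L); requiring this ≤ 0.0260 gives R_L ≥ R_th(1/0.0260 − 1) = 417.6 × 37.46 = 15.6 kΩ.

R_L(min) ≈ 15.6 kΩ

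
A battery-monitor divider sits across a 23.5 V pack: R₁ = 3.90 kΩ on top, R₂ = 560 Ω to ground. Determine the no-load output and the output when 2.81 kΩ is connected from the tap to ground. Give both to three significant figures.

Open-circuit: V = 23.5 × 560/(3900 + 560) = 2.95 V.
With the load, R₂ becomes R₂‖R_L = 466.9 Ω, so V = 23.5 × 466.9/4367 = 2.51 V.

Unloaded: 2.95 V; loaded: 2.51 V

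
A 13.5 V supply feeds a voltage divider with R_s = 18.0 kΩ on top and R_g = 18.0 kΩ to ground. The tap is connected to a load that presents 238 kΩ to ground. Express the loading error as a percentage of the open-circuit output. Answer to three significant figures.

The divider's output (Thévenin) resistance is R_s‖R_g = 9.000 kΩ.
Fractional drop under load = R_th/(R_th + R_L) = 9.000 / (9.000 + 238) = 0.03644.
So the output falls by 3.64 %.

3.64 %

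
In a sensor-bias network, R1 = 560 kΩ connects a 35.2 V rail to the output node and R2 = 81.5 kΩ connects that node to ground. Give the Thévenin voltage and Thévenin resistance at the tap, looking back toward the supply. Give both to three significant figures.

V_th is the open-circuit tap voltage: 35.2 × 81.5/(560 + 81.5) = 4.47 V.
With the supply zeroed, R1 and R2 appear in parallel from the tap: R_th = R1‖R2 = (560 × 81.5)/641.5 = 71.1 kΩ.

V_th = 4.47 V, R_th = 71.1 kΩ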